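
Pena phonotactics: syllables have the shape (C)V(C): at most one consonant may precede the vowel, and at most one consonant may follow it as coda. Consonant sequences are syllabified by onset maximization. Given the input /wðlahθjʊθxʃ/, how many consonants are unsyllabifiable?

5

Syllabifying with onset maximization leaves /w/, /ð/, /θ/, /x/, /ʃ/ stranded (at most one coda consonant is licensed; onsets are limited to one consonant).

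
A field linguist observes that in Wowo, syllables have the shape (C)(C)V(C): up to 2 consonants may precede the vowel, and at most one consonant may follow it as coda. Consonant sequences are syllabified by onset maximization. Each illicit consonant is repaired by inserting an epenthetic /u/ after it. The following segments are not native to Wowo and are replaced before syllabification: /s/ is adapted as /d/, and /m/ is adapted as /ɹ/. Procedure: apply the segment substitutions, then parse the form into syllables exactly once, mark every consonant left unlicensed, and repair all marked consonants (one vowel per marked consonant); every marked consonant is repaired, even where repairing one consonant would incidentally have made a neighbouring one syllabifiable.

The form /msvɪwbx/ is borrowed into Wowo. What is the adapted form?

Substitution: /m/ → /ɹ/, /s/ → /d/, giving /ɹdvɪwbx/.
Syllabifying with onset maximization leaves /ɹ/, /b/, /x/ stranded (at most one coda consonant is licensed; onsets may contain at most 2 consonants).
Epenthesis after each stranded consonant: /ɹ/ → /ɹu/, /b/ → /bu/, /x/ → /xu/.

ɹudvɪwbuxu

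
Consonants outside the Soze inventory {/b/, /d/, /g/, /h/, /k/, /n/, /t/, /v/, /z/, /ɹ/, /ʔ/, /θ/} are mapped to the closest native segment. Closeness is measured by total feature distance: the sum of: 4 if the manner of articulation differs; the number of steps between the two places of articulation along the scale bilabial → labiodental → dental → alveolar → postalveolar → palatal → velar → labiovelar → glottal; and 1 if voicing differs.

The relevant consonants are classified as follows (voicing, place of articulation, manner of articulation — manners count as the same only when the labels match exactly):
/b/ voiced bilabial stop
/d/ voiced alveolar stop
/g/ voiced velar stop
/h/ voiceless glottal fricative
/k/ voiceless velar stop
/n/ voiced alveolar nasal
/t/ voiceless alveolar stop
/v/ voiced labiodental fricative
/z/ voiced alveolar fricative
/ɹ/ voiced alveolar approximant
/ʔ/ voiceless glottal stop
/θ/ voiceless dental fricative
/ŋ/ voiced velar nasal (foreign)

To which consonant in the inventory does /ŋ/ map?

/n/ is closest: same manner (nasal), place distance 3 (velar→alveolar), same voicing; total 3. Next closest is /g/ at distance 4.

n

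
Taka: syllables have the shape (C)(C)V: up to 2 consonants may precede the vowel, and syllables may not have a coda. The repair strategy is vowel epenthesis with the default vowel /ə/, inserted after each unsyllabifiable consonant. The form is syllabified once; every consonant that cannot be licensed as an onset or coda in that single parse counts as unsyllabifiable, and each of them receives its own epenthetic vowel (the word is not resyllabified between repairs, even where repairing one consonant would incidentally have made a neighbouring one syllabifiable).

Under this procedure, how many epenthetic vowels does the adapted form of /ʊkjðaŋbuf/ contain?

2

The unsyllabifiable consonants are /k/, /f/; each receives one epenthetic vowel.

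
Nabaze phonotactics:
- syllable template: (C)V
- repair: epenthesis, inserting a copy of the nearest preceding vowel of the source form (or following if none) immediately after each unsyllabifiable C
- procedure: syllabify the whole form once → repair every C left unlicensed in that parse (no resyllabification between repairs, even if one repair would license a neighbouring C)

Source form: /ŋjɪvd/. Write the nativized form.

Syllabifying with onset maximization leaves /ŋ/, /v/, /d/ stranded (no codas are permitted; onsets are limited to one consonant).
Each unlicensed consonant becomes the onset of a new syllable: /ŋ/ → /ŋɪ/, /v/ → /vɪ/, /d/ → /dɪ/.

ŋɪjɪvɪdɪ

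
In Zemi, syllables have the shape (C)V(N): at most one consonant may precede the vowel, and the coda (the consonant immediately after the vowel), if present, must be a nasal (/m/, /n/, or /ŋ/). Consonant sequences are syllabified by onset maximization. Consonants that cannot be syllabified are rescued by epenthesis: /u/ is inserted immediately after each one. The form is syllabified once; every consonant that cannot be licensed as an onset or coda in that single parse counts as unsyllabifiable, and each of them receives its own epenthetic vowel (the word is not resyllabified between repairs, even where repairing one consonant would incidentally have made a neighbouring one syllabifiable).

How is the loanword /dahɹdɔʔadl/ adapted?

dahuɹudɔʔadulu

Syllabifying with onset maximization leaves /h/, /ɹ/, /d/, /l/ stranded (only a nasal (/m/, /n/, or /ŋ/) is licensed in coda position; onsets are limited to one consonant).
Each unlicensed consonant becomes the onset of a new syllable: /h/ → /hu/, /ɹ/ → /ɹu/, /d/ → /du/, /l/ → /lu/.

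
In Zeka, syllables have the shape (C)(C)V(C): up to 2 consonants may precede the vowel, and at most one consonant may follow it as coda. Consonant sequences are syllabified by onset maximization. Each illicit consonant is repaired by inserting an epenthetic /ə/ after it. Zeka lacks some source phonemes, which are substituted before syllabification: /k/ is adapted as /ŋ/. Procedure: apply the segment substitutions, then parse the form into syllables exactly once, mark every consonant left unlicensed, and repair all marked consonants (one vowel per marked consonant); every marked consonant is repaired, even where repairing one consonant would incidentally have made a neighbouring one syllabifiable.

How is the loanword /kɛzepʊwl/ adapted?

Substitution: /k/ → /ŋ/, giving /ŋɛzepʊwl/.
The consonants /l/ cannot be parsed into a legal (C)(C)V(C) syllable (at most one coda consonant is licensed; onsets may contain at most 2 consonants).
Epenthesis after each stranded consonant: /l/ → /lə/.

ŋɛzepʊwlə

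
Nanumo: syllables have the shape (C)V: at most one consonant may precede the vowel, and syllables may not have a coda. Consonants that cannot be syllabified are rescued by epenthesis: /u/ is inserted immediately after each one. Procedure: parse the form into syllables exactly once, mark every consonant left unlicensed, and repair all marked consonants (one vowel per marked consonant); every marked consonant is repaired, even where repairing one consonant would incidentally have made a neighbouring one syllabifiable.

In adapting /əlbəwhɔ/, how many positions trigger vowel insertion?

The unsyllabifiable consonants are /l/, /w/; each receives one epenthetic vowel.

2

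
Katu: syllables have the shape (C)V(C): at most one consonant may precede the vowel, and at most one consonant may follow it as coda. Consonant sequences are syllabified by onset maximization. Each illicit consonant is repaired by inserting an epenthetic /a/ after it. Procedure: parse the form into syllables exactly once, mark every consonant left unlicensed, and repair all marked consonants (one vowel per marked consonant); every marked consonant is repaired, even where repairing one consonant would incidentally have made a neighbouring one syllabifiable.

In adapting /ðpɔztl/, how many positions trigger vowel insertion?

The unsyllabifiable consonants are /ð/, /t/, /l/; each receives one epenthetic vowel.

3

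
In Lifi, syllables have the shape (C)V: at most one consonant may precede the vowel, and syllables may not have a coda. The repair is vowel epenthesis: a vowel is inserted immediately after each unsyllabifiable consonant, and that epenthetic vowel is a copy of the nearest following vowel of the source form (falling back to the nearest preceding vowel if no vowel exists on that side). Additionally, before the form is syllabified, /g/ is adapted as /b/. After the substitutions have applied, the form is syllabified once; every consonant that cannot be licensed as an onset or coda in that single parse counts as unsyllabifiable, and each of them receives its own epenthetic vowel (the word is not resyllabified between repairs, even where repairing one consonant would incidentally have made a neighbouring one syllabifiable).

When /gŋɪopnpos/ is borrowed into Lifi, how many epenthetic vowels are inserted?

4

After substitution the input is /bŋɪopnpos/.
The unsyllabifiable consonants are /b/, /p/, /n/, /s/; each receives one epenthetic vowel.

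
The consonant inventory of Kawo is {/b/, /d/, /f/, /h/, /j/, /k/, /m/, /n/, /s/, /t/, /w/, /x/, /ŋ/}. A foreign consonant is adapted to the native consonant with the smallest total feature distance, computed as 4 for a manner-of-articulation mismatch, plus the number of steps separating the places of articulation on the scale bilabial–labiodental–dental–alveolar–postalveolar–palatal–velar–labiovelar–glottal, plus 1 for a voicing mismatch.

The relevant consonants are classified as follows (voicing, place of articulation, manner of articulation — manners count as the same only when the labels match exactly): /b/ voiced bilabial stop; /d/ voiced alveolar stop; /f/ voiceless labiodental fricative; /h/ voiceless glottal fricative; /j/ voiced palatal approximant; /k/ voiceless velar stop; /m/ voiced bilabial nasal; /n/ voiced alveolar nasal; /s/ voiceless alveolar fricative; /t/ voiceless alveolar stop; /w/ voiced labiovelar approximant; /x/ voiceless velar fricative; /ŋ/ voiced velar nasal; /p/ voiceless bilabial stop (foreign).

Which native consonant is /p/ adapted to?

/b/ is closest: same manner (stop), place distance 0 (bilabial→bilabial), voicing differs (+1); total 1. Next closest is /t/ at distance 3.

b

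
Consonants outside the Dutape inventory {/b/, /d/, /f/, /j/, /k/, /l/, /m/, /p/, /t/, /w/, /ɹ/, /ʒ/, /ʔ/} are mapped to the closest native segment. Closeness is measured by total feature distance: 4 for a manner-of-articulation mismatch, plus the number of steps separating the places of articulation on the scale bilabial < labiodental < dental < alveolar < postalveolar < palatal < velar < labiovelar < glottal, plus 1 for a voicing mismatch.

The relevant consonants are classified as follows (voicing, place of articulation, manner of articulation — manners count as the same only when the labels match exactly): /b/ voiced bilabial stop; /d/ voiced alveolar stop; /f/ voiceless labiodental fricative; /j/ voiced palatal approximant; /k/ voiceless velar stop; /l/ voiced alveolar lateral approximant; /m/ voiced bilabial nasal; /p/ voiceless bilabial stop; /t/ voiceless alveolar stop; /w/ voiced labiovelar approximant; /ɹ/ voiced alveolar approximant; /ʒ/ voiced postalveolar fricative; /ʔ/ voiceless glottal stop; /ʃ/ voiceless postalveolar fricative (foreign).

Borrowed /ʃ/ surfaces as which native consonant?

ʒ

/ʒ/ is closest: same manner (fricative), place distance 0 (postalveolar→postalveolar), voicing differs (+1); total 1. Next closest is /f/ at distance 3.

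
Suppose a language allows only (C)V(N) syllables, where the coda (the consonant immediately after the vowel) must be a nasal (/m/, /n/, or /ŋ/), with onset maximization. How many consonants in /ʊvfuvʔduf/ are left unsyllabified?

Under (C)V(N), the unsyllabifiable consonants are /v/, /v/, /ʔ/, /f/ (only a nasal (/m/, /n/, or /ŋ/) is licensed in coda position; onsets are limited to one consonant).

4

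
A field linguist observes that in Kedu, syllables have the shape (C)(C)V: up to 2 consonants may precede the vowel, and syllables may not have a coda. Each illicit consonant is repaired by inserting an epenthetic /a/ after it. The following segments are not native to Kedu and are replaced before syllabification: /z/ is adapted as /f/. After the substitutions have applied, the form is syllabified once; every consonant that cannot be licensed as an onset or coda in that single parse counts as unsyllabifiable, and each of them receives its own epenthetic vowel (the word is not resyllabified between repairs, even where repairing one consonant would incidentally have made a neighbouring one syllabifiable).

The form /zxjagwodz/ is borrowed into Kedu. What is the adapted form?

faxjagwodafa

Substitution: /z/ → /f/, giving /fxjagwodf/.
Under (C)(C)V, the unsyllabifiable consonants are /f/, /d/, /f/ (no codas are permitted; onsets may contain at most 2 consonants).
Epenthesis after each stranded consonant: /f/ → /fa/, /d/ → /da/, /f/ → /fa/.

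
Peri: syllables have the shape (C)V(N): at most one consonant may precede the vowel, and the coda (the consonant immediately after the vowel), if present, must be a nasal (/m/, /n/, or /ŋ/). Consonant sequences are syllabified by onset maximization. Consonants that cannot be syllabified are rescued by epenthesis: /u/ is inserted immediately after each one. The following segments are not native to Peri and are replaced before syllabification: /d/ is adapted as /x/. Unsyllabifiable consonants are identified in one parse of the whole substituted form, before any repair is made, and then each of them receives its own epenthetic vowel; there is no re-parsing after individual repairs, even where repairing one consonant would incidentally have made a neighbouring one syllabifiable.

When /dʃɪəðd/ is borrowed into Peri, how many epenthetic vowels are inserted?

3

After substitution the input is /xʃɪəðx/.
The unsyllabifiable consonants are /x/, /ð/, /x/; each receives one epenthetic vowel.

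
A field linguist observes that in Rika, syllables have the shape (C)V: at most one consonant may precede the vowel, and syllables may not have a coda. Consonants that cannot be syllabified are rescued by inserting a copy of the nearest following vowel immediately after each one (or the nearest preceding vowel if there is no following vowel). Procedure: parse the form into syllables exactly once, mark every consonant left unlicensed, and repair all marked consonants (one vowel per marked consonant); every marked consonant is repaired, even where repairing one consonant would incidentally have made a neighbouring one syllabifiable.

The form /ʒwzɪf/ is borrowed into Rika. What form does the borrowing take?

ʒɪwɪzɪfɪ

Under (C)V, the unsyllabifiable consonants are /ʒ/, /w/, /f/ (no codas are permitted; onsets are limited to one consonant).
Epenthesis after each stranded consonant: /ʒ/ → /ʒɪ/, /w/ → /wɪ/, /f/ → /fɪ/.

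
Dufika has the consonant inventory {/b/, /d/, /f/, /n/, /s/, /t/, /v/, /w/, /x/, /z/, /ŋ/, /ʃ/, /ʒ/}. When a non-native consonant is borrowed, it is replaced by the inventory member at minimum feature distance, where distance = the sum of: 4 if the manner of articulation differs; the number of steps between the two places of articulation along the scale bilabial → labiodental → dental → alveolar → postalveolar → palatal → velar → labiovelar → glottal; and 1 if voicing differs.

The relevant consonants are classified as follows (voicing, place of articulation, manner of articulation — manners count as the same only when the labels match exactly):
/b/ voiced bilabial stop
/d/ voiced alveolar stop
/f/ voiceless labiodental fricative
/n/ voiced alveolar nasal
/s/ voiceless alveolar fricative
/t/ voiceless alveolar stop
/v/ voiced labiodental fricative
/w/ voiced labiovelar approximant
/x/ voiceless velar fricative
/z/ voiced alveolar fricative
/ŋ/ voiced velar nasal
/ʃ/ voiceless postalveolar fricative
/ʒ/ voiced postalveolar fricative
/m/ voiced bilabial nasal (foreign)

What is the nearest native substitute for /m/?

n

/n/ is closest: same manner (nasal), place distance 3 (bilabial→alveolar), same voicing; total 3. Next closest is /b/ at distance 4.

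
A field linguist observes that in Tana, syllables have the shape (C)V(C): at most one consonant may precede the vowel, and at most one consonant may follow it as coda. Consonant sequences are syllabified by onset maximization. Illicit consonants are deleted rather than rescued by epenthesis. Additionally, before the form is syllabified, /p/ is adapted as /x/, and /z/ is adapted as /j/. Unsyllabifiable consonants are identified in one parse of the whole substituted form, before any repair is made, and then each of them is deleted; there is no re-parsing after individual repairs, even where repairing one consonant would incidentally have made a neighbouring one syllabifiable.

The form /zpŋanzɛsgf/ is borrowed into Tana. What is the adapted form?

ŋanjɛs

Substitution: /z/ → /j/, /p/ → /x/, giving /jxŋanjɛsgf/.
The consonants /j/, /x/, /g/, /f/ cannot be parsed into a legal (C)V(C) syllable (at most one coda consonant is licensed; onsets are limited to one consonant).
Deleting the stranded consonants removes /j/, /x/, /g/, /f/.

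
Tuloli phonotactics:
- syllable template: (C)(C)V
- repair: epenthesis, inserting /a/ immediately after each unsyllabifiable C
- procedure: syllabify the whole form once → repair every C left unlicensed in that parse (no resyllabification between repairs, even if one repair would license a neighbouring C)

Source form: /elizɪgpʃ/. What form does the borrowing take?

elizɪgapaʃa

Syllabifying with onset maximization leaves /g/, /p/, /ʃ/ stranded (no codas are permitted; onsets may contain at most 2 consonants).
Epenthesis after each stranded consonant: /g/ → /ga/, /p/ → /pa/, /ʃ/ → /ʃa/.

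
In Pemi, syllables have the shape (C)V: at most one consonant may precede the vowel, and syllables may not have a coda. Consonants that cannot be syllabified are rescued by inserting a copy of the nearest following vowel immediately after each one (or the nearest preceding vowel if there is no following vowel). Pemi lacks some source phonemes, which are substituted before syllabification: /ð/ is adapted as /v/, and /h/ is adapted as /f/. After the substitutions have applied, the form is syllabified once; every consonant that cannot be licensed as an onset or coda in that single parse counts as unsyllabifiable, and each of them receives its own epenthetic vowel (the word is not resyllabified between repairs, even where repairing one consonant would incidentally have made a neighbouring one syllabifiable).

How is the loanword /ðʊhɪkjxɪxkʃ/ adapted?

Substitution: /ð/ → /v/, /h/ → /f/, giving /vʊfɪkjxɪxkʃ/.
Syllabifying with onset maximization leaves /k/, /j/, /x/, /k/, /ʃ/ stranded (no codas are permitted; onsets are limited to one consonant).
Inserting the epenthetic vowel yields /k/ → /kɪ/, /j/ → /jɪ/, /x/ → /xɪ/, /k/ → /kɪ/, /ʃ/ → /ʃɪ/.

vʊfɪkɪjɪxɪxɪkɪʃɪ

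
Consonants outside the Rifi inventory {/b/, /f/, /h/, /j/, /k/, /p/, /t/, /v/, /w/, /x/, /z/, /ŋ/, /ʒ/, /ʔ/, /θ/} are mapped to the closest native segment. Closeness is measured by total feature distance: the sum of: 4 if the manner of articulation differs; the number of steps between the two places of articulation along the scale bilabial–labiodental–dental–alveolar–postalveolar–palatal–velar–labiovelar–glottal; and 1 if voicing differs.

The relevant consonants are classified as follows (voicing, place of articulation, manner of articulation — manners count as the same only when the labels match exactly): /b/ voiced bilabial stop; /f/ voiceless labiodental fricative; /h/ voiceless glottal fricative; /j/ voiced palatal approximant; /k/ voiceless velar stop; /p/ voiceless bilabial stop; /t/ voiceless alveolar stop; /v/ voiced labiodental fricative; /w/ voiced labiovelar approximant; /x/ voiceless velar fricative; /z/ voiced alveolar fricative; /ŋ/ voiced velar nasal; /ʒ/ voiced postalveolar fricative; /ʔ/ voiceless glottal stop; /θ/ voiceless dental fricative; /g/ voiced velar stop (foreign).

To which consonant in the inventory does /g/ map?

/k/ is closest: same manner (stop), place distance 0 (velar→velar), voicing differs (+1); total 1. Next closest is /ʔ/ at distance 3.

k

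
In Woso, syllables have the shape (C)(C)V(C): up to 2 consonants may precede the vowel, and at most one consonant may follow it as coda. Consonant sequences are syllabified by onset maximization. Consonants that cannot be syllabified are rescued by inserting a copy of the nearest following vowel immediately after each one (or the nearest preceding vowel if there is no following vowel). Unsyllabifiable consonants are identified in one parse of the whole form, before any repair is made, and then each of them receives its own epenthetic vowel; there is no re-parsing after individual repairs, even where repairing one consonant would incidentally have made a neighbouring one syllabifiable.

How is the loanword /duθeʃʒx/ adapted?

Syllabifying with onset maximization leaves /ʒ/, /x/ stranded (at most one coda consonant is licensed; onsets may contain at most 2 consonants).
Each unlicensed consonant becomes the onset of a new syllable: /ʒ/ → /ʒe/, /x/ → /xe/.

duθeʃʒexe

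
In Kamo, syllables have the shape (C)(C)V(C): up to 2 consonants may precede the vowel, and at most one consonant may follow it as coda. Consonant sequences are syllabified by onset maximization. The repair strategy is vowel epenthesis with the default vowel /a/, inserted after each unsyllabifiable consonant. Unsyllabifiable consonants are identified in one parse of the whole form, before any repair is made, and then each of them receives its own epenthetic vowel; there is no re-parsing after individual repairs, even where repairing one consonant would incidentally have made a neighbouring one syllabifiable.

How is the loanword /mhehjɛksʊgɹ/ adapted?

mhehjɛksʊgɹa

Under (C)(C)V(C), the unsyllabifiable consonants are /ɹ/ (at most one coda consonant is licensed; onsets may contain at most 2 consonants).
Inserting the epenthetic vowel yields /ɹ/ → /ɹa/.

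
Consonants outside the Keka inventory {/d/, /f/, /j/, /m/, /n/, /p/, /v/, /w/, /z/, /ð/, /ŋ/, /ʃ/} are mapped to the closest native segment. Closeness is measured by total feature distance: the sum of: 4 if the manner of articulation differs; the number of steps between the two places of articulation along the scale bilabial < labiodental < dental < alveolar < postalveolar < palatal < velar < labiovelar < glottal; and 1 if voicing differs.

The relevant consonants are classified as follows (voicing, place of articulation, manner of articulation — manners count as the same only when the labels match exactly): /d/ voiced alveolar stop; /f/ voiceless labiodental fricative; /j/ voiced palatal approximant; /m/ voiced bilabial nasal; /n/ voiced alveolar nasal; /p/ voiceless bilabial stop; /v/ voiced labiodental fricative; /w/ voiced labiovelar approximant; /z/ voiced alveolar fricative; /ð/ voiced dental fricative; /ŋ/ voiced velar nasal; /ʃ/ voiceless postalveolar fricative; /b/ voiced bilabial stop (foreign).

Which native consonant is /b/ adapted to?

/p/ is closest: same manner (stop), place distance 0 (bilabial→bilabial), voicing differs (+1); total 1. Next closest is /d/ at distance 3.

p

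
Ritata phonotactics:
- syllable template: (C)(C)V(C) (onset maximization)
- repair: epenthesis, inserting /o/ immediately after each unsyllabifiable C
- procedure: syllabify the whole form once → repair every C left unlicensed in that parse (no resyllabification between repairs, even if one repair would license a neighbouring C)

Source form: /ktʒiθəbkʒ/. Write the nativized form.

The consonants /k/, /k/, /ʒ/ cannot be parsed into a legal (C)(C)V(C) syllable (at most one coda consonant is licensed; onsets may contain at most 2 consonants).
Each unlicensed consonant becomes the onset of a new syllable: /k/ → /ko/, /k/ → /ko/, /ʒ/ → /ʒo/.

kotʒiθəbkoʒo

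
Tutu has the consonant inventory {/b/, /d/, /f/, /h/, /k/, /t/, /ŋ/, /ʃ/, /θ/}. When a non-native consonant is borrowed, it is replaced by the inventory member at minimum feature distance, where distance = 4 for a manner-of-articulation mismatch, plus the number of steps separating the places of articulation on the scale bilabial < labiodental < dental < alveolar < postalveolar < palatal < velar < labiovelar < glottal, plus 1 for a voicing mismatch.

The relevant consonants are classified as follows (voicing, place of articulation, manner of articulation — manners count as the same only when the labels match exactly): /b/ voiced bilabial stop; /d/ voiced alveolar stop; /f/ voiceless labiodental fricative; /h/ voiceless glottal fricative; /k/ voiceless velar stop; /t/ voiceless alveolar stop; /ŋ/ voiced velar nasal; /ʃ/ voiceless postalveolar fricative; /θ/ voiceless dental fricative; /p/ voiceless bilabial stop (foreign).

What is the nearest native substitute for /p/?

/b/ is closest: same manner (stop), place distance 0 (bilabial→bilabial), voicing differs (+1); total 1. Next closest is /t/ at distance 3.

b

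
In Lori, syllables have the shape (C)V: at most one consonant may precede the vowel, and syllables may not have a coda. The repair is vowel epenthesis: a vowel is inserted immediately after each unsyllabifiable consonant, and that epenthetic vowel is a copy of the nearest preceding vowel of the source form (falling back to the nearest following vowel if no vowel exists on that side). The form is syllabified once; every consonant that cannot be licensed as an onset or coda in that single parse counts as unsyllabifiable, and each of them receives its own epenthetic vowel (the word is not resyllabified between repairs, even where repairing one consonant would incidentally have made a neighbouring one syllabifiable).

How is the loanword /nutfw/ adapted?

The consonants /t/, /f/, /w/ cannot be parsed into a legal (C)V syllable (no codas are permitted; onsets are limited to one consonant).
Each unlicensed consonant becomes the onset of a new syllable: /t/ → /tu/, /f/ → /fu/, /w/ → /wu/.

nutufuwu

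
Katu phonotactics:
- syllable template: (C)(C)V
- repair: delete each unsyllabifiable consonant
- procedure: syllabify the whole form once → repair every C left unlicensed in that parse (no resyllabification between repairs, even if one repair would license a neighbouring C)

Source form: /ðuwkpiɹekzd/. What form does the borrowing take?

Syllabifying with onset maximization leaves /w/, /k/, /z/, /d/ stranded (no codas are permitted; onsets may contain at most 2 consonants).
Deleting the stranded consonants removes /w/, /k/, /z/, /d/.

ðukpiɹe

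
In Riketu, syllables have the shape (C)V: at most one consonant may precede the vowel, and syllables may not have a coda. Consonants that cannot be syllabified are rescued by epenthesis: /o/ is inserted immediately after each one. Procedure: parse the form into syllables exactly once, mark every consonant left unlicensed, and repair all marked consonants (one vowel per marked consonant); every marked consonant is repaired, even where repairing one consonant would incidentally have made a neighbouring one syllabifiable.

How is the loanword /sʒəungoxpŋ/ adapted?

The consonants /s/, /n/, /x/, /p/, /ŋ/ cannot be parsed into a legal (C)V syllable (no codas are permitted; onsets are limited to one consonant).
Each unlicensed consonant becomes the onset of a new syllable: /s/ → /so/, /n/ → /no/, /x/ → /xo/, /p/ → /po/, /ŋ/ → /ŋo/.

soʒəunogoxopoŋo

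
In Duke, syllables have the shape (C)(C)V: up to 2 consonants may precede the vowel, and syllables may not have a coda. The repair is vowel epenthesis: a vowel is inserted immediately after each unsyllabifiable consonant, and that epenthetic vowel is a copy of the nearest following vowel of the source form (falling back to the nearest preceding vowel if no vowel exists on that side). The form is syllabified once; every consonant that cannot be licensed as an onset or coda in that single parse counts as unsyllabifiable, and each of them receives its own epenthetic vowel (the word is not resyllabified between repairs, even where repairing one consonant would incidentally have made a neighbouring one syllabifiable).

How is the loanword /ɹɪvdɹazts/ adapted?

ɹɪvadɹazatasa

Under (C)(C)V, the unsyllabifiable consonants are /v/, /z/, /t/, /s/ (no codas are permitted; onsets may contain at most 2 consonants).
Inserting the epenthetic vowel yields /v/ → /va/, /z/ → /za/, /t/ → /ta/, /s/ → /sa/.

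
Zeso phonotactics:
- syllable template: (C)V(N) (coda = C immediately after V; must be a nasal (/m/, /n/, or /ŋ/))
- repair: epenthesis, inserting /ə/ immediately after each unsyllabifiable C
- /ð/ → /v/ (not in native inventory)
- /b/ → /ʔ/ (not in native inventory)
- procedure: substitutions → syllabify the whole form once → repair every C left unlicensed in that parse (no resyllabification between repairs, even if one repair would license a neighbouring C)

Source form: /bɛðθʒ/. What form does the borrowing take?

Substitution: /b/ → /ʔ/, /ð/ → /v/, giving /ʔɛvθʒ/.
The consonants /v/, /θ/, /ʒ/ cannot be parsed into a legal (C)V(N) syllable (only a nasal (/m/, /n/, or /ŋ/) is licensed in coda position; onsets are limited to one consonant).
Each unlicensed consonant becomes the onset of a new syllable: /v/ → /və/, /θ/ → /θə/, /ʒ/ → /ʒə/.

ʔɛvəθəʒə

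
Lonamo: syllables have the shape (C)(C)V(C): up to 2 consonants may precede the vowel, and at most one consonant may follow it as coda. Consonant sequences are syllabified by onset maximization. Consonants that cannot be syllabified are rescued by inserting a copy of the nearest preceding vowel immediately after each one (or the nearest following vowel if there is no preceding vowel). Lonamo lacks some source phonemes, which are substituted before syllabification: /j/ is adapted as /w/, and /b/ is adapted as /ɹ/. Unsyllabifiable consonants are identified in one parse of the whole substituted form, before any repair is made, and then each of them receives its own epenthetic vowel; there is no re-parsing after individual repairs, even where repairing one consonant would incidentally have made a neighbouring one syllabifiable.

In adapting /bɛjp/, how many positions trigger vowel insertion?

After substitution the input is /ɹɛwp/.
The unsyllabifiable consonants are /p/; each receives one epenthetic vowel.

1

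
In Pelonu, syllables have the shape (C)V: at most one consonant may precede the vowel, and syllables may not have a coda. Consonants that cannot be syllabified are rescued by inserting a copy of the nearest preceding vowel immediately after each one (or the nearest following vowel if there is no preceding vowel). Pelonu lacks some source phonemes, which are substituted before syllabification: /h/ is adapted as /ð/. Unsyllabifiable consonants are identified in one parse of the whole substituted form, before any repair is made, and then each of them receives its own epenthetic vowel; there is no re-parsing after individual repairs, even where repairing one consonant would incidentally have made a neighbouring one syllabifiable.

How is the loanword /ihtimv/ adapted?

iðitimivi

Substitution: /h/ → /ð/, giving /iðtimv/.
Under (C)V, the unsyllabifiable consonants are /ð/, /m/, /v/ (no codas are permitted; onsets are limited to one consonant).
Each unlicensed consonant becomes the onset of a new syllable: /ð/ → /ði/, /m/ → /mi/, /v/ → /vi/.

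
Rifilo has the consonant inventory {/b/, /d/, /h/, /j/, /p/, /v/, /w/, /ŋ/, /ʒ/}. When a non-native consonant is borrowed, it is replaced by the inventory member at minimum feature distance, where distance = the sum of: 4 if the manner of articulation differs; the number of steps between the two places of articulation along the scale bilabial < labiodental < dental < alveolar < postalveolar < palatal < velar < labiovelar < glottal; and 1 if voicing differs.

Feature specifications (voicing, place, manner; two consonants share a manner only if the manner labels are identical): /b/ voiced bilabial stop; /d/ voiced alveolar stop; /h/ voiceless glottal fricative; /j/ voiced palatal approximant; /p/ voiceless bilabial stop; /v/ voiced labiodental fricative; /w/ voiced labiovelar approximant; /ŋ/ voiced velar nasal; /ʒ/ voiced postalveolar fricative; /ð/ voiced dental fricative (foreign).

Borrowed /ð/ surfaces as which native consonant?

v

/v/ is closest: same manner (fricative), place distance 1 (dental→labiodental), same voicing; total 1. Next closest is /ʒ/ at distance 2.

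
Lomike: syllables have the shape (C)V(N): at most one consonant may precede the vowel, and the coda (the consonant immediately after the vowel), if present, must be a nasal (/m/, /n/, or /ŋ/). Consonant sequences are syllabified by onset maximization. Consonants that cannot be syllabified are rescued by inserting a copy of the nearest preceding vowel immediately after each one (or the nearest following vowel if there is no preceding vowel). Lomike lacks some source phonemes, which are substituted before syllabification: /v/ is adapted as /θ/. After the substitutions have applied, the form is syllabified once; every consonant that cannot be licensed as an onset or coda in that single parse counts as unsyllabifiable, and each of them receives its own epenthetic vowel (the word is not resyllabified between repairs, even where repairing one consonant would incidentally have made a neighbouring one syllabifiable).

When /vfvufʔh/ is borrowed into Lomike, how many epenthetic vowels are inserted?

After substitution the input is /θfθufʔh/.
The unsyllabifiable consonants are /θ/, /f/, /f/, /ʔ/, /h/; each receives one epenthetic vowel.

5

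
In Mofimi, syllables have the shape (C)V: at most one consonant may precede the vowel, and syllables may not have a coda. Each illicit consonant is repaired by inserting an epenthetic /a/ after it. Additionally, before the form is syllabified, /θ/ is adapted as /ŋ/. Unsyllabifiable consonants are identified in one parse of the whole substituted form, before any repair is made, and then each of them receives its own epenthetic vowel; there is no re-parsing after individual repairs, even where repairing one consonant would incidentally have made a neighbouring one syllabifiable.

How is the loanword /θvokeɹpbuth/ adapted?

ŋavokeɹapabutaha

Substitution: /θ/ → /ŋ/, giving /ŋvokeɹpbuth/.
Syllabifying with onset maximization leaves /ŋ/, /ɹ/, /p/, /t/, /h/ stranded (no codas are permitted; onsets are limited to one consonant).
Epenthesis after each stranded consonant: /ŋ/ → /ŋa/, /ɹ/ → /ɹa/, /p/ → /pa/, /t/ → /ta/, /h/ → /ha/.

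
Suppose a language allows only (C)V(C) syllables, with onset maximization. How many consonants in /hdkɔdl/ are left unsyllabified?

Under (C)V(C), the unsyllabifiable consonants are /h/, /d/, /l/ (at most one coda consonant is licensed; onsets are limited to one consonant).

3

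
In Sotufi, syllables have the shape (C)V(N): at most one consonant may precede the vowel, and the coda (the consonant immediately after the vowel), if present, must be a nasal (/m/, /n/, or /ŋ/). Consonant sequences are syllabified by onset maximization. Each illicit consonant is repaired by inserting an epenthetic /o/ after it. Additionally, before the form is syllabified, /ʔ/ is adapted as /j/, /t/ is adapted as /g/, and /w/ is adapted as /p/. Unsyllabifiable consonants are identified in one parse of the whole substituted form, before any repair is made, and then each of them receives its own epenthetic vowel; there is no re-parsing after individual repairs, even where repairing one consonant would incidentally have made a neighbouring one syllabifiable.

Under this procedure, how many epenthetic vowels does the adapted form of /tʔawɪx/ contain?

After substitution the input is /gjapɪx/.
The unsyllabifiable consonants are /g/, /x/; each receives one epenthetic vowel.

2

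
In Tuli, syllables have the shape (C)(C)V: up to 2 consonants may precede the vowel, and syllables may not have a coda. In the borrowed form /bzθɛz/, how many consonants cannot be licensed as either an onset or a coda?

Syllabifying with onset maximization leaves /b/, /z/ stranded (no codas are permitted; onsets may contain at most 2 consonants).

2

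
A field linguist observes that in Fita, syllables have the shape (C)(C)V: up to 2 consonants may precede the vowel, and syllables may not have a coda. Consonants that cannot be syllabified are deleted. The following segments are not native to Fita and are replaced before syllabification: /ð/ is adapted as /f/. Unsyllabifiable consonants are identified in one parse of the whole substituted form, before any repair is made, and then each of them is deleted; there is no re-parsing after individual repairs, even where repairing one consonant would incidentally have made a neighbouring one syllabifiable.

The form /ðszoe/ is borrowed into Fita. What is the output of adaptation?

szoe

Substitution: /ð/ → /f/, giving /fszoe/.
The consonants /f/ cannot be parsed into a legal (C)(C)V syllable (no codas are permitted; onsets may contain at most 2 consonants).
Deleting the stranded consonants removes /f/.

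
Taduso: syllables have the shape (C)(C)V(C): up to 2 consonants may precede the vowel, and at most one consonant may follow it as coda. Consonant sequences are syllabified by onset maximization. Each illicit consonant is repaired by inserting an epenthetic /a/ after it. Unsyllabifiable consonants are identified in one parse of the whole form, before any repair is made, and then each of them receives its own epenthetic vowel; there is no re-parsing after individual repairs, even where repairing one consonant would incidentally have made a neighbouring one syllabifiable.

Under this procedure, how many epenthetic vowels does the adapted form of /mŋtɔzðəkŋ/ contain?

2

The unsyllabifiable consonants are /m/, /ŋ/; each receives one epenthetic vowel.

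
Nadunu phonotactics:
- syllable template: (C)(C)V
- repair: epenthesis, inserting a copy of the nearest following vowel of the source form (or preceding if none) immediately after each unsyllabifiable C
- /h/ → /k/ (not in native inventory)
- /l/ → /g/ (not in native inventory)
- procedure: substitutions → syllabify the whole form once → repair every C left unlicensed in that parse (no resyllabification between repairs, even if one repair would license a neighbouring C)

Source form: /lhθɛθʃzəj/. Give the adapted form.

gɛkθɛθəʃzəjə

Substitution: /l/ → /g/, /h/ → /k/, giving /gkθɛθʃzəj/.
Syllabifying with onset maximization leaves /g/, /θ/, /j/ stranded (no codas are permitted; onsets may contain at most 2 consonants).
Epenthesis after each stranded consonant: /g/ → /gɛ/, /θ/ → /θə/, /j/ → /jə/.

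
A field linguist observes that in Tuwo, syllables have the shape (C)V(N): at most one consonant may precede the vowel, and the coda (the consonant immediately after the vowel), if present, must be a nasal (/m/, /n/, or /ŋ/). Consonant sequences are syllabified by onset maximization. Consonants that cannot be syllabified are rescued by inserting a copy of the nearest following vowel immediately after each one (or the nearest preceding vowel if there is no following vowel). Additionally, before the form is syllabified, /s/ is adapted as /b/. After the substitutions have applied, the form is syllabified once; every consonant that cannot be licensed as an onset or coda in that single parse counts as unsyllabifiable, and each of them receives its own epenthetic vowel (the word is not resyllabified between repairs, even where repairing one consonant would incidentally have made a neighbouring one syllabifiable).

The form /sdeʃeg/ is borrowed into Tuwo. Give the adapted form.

Substitution: /s/ → /b/, giving /bdeʃeg/.
Syllabifying with onset maximization leaves /b/, /g/ stranded (only a nasal (/m/, /n/, or /ŋ/) is licensed in coda position; onsets are limited to one consonant).
Epenthesis after each stranded consonant: /b/ → /be/, /g/ → /ge/.

bedeʃege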